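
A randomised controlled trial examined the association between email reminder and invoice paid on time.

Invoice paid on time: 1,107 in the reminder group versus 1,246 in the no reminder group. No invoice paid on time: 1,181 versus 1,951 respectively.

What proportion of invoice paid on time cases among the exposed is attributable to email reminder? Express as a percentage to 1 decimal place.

From the description: a = 1107, b = 1181, c = 1246, d = 1951.
Risk in exposed = 1107/2288 = 0.48383; risk in unexposed = 1246/3197 = 0.38974.
RR = 0.48383/0.38974 = 1.24141
AR% = (RR − 1)/RR × 100 = (1.24141 − 1)/1.24141 × 100 = 19.4466%

19.4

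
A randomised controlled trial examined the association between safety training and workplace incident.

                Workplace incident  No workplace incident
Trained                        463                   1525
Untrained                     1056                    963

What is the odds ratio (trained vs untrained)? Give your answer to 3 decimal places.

Cells: a = 463, b = 1525, c = 1056, d = 963.
OR = (a·d)/(b·c) = (463 × 963) / (1525 × 1056) = 445869 / 1610400 = 0.27687
Exposure is associated with lower odds of workplace incident (OR = 0.28 < 1).

0.277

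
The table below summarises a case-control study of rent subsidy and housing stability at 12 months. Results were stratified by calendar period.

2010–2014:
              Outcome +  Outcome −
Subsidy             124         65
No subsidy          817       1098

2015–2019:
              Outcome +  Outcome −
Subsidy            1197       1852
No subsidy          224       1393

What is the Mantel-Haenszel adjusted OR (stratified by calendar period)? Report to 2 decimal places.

3.70

OR_MH = Σ(aᵢdᵢ/nᵢ) / Σ(bᵢcᵢ/nᵢ), where nᵢ is the stratum total.
Stratum 1 (2010–2014): n = 2104; a·d/n = 124·1098/2104 = 64.7110; b·c/n = 65·817/2104 = 25.2400
Stratum 2 (2015–2019): n = 4666; a·d/n = 1197·1393/4666 = 357.3556; b·c/n = 1852·224/4666 = 88.9087
OR_MH = (64.7110 + 357.3556) / (25.2400 + 88.9087) = 422.0666 / 114.1487 = 3.69751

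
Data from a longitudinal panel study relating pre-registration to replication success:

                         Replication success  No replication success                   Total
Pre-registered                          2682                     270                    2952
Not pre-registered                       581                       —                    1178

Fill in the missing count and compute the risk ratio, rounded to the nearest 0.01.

1.84

The missing cell is in the unexposed row: 1178 − 581 = 597.
So a = 2682, b = 270, c = 581, d = 597.
RR = [a/(a+b)] / [c/(c+d)] = (2682/2952) / (581/1178) = 0.90854/0.49321 = 1.84209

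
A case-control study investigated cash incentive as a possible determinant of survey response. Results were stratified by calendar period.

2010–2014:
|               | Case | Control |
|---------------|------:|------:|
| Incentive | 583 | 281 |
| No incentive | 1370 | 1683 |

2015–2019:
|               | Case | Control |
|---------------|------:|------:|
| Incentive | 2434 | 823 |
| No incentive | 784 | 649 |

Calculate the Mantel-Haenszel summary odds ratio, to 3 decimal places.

2.490

OR_MH = Σ(aᵢdᵢ/nᵢ) / Σ(bᵢcᵢ/nᵢ), where nᵢ is the stratum total.
Stratum 1 (2010–2014): n = 3917; a·d/n = 583·1683/3917 = 250.4950; b·c/n = 281·1370/3917 = 98.2818
Stratum 2 (2015–2019): n = 4690; a·d/n = 2434·649/4690 = 336.8158; b·c/n = 823·784/4690 = 137.5761
OR_MH = (250.4950 + 336.8158) / (98.2818 + 137.5761) = 587.3108 / 235.8580 = 2.49010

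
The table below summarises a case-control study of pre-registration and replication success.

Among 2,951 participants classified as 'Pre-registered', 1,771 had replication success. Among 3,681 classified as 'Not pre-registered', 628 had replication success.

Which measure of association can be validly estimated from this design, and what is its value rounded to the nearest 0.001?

7.296

From the description: a = 1771, b = 1180, c = 628, d = 3053.
This is a case-control study: participants were sampled on outcome status, so risks in the source population cannot be estimated directly — relative risk is not valid here. The odds ratio is the appropriate measure.
OR = (a·d)/(b·c) = (1771 × 3053) / (1180 × 628) = 5406863 / 741040 = 7.29632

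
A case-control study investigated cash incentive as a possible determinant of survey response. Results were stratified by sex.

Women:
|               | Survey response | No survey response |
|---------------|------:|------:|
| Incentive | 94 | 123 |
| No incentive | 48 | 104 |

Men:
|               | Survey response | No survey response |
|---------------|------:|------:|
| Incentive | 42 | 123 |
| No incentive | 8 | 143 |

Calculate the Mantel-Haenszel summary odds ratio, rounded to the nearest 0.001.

2.380

OR_MH = Σ(aᵢdᵢ/nᵢ) / Σ(bᵢcᵢ/nᵢ), where nᵢ is the stratum total.
Stratum 1 (Women): n = 369; a·d/n = 94·104/369 = 26.4932; b·c/n = 123·48/369 = 16.0000
Stratum 2 (Men): n = 316; a·d/n = 42·143/316 = 19.0063; b·c/n = 123·8/316 = 3.1139
OR_MH = (26.4932 + 19.0063) / (16.0000 + 3.1139) = 45.4996 / 19.1139 = 2.38044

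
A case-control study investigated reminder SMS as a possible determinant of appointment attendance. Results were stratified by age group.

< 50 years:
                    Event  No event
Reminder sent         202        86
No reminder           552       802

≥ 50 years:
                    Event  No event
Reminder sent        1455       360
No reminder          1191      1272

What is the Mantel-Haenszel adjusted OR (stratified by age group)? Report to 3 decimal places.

OR_MH = Σ(aᵢdᵢ/nᵢ) / Σ(bᵢcᵢ/nᵢ), where nᵢ is the stratum total.
Stratum 1 (< 50 years): n = 1642; a·d/n = 202·802/1642 = 98.6626; b·c/n = 86·552/1642 = 28.9111
Stratum 2 (≥ 50 years): n = 4278; a·d/n = 1455·1272/4278 = 432.6227; b·c/n = 360·1191/4278 = 100.2244
OR_MH = (98.6626 + 432.6227) / (28.9111 + 100.2244) = 531.2853 / 129.1355 = 4.11417

4.114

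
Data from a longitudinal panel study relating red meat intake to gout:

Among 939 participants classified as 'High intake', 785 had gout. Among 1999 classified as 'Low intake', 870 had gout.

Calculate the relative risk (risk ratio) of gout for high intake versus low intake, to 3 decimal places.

From the description: a = 785, b = 154, c = 870, d = 1129.
Risk in exposed = 785/939 = 0.83600; risk in unexposed = 870/1999 = 0.43522.
RR = 0.83600 / 0.43522 = 1.92087
The risk among the exposed is 1.92 times that among the unexposed.

1.921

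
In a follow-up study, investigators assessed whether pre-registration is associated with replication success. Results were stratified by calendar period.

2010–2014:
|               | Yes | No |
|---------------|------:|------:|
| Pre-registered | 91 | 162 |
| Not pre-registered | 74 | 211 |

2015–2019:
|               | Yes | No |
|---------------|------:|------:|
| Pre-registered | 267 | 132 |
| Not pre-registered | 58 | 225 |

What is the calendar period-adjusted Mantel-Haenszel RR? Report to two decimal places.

2.31

RR_MH = Σ(aᵢ·n₀ᵢ/nᵢ) / Σ(cᵢ·n₁ᵢ/nᵢ), with n₁ᵢ = aᵢ+bᵢ (exposed), n₀ᵢ = cᵢ+dᵢ (unexposed), nᵢ = n₁ᵢ+n₀ᵢ.
Stratum 1 (2010–2014): n₁ = 253, n₀ = 285, n = 538; a·n₀/n = 91·285/538 = 48.2063; c·n₁/n = 74·253/538 = 34.7993
Stratum 2 (2015–2019): n₁ = 399, n₀ = 283, n = 682; a·n₀/n = 267·283/682 = 110.7933; c·n₁/n = 58·399/682 = 33.9326
RR_MH = (48.2063 + 110.7933) / (34.7993 + 33.9326) = 158.9996 / 68.7318 = 2.31333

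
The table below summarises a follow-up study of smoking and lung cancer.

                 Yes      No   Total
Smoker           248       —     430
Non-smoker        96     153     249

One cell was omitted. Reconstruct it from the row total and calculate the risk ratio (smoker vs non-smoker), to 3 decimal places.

1.496

The missing cell is in the exposed row: 430 − 248 = 182.
So a = 248, b = 182, c = 96, d = 153.
RR = [a/(a+b)] / [c/(c+d)] = (248/430) / (96/249) = 0.57674/0.38554 = 1.49593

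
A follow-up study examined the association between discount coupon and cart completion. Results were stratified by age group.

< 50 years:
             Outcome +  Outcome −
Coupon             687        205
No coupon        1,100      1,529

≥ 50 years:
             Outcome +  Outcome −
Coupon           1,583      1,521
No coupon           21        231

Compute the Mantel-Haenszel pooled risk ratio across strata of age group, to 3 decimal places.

2.120

RR_MH = Σ(aᵢ·n₀ᵢ/nᵢ) / Σ(cᵢ·n₁ᵢ/nᵢ), with n₁ᵢ = aᵢ+bᵢ (exposed), n₀ᵢ = cᵢ+dᵢ (unexposed), nᵢ = n₁ᵢ+n₀ᵢ.
Stratum 1 (< 50 years): n₁ = 892, n₀ = 2629, n = 3521; a·n₀/n = 687·2629/3521 = 512.9574; c·n₁/n = 1100·892/3521 = 278.6708
Stratum 2 (≥ 50 years): n₁ = 3104, n₀ = 252, n = 3356; a·n₀/n = 1583·252/3356 = 118.8665; c·n₁/n = 21·3104/3356 = 19.4231
RR_MH = (512.9574 + 118.8665) / (278.6708 + 19.4231) = 631.8239 / 298.0940 = 2.11955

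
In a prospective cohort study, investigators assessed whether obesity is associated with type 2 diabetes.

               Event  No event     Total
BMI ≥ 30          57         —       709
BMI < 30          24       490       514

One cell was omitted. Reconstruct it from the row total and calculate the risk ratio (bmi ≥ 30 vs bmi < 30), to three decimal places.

The missing cell is in the exposed row: 709 − 57 = 652.
So a = 57, b = 652, c = 24, d = 490.
RR = [a/(a+b)] / [c/(c+d)] = (57/709) / (24/514) = 0.08039/0.04669 = 1.72179

1.722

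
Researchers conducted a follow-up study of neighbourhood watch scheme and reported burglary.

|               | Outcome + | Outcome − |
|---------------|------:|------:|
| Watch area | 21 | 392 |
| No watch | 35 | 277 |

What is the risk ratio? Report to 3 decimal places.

0.453

Cells: a = 21, b = 392, c = 35, d = 277.
Risk in exposed = 21/413 = 0.05085; risk in unexposed = 35/312 = 0.11218.
RR = 0.05085 / 0.11218 = 0.45327
The risk is 55% lower among the exposed than among the unexposed.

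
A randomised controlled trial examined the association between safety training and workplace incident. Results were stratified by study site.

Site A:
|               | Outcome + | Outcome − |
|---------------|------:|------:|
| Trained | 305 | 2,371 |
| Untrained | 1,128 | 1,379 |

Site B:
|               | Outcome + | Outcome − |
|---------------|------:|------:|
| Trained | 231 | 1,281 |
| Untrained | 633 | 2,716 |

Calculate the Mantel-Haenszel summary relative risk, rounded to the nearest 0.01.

0.39

RR_MH = Σ(aᵢ·n₀ᵢ/nᵢ) / Σ(cᵢ·n₁ᵢ/nᵢ), with n₁ᵢ = aᵢ+bᵢ (exposed), n₀ᵢ = cᵢ+dᵢ (unexposed), nᵢ = n₁ᵢ+n₀ᵢ.
Stratum 1 (Site A): n₁ = 2676, n₀ = 2507, n = 5183; a·n₀/n = 305·2507/5183 = 147.5275; c·n₁/n = 1128·2676/5183 = 582.3901
Stratum 2 (Site B): n₁ = 1512, n₀ = 3349, n = 4861; a·n₀/n = 231·3349/4861 = 159.1481; c·n₁/n = 633·1512/4861 = 196.8928
RR_MH = (147.5275 + 159.1481) / (582.3901 + 196.8928) = 306.6756 / 779.2829 = 0.39354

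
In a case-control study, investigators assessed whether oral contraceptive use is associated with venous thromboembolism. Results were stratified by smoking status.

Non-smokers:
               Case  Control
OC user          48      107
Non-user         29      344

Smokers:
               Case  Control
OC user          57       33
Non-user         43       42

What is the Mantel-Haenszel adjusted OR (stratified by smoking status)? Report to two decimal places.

3.21

OR_MH = Σ(aᵢdᵢ/nᵢ) / Σ(bᵢcᵢ/nᵢ), where nᵢ is the stratum total.
Stratum 1 (Non-smokers): n = 528; a·d/n = 48·344/528 = 31.2727; b·c/n = 107·29/528 = 5.8769
Stratum 2 (Smokers): n = 175; a·d/n = 57·42/175 = 13.6800; b·c/n = 33·43/175 = 8.1086
OR_MH = (31.2727 + 13.6800) / (5.8769 + 8.1086) = 44.9527 / 13.9855 = 3.21425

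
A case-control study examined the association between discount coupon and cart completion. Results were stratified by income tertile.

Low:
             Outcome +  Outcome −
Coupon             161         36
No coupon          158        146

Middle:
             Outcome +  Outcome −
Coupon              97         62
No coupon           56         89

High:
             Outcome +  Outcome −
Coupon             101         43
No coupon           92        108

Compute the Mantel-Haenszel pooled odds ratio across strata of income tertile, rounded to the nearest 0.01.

3.12

OR_MH = Σ(aᵢdᵢ/nᵢ) / Σ(bᵢcᵢ/nᵢ), where nᵢ is the stratum total.
Stratum 1 (Low): n = 501; a·d/n = 161·146/501 = 46.9182; b·c/n = 36·158/501 = 11.3533
Stratum 2 (Middle): n = 304; a·d/n = 97·89/304 = 28.3980; b·c/n = 62·56/304 = 11.4211
Stratum 3 (High): n = 344; a·d/n = 101·108/344 = 31.7093; b·c/n = 43·92/344 = 11.5000
OR_MH = (46.9182 + 28.3980 + 31.7093) / (11.3533 + 11.4211 + 11.5000) = 107.0255 / 34.2743 = 3.12261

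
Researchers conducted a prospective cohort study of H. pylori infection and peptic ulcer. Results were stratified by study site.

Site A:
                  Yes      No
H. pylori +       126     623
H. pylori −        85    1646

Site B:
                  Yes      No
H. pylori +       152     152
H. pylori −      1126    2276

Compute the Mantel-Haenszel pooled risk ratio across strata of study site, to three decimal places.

RR_MH = Σ(aᵢ·n₀ᵢ/nᵢ) / Σ(cᵢ·n₁ᵢ/nᵢ), with n₁ᵢ = aᵢ+bᵢ (exposed), n₀ᵢ = cᵢ+dᵢ (unexposed), nᵢ = n₁ᵢ+n₀ᵢ.
Stratum 1 (Site A): n₁ = 749, n₀ = 1731, n = 2480; a·n₀/n = 126·1731/2480 = 87.9460; c·n₁/n = 85·749/2480 = 25.6714
Stratum 2 (Site B): n₁ = 304, n₀ = 3402, n = 3706; a·n₀/n = 152·3402/3706 = 139.5316; c·n₁/n = 1126·304/3706 = 92.3648
RR_MH = (87.9460 + 139.5316) / (25.6714 + 92.3648) = 227.4775 / 118.0362 = 1.92718

1.927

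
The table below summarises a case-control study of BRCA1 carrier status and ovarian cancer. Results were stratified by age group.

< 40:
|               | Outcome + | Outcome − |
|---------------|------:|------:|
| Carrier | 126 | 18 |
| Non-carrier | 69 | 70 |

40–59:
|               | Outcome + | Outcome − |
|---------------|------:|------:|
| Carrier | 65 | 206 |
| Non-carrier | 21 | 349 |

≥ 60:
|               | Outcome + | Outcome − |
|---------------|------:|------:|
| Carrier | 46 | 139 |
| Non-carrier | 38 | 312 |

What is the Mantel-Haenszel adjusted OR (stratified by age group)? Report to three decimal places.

4.445

OR_MH = Σ(aᵢdᵢ/nᵢ) / Σ(bᵢcᵢ/nᵢ), where nᵢ is the stratum total.
Stratum 1 (< 40): n = 283; a·d/n = 126·70/283 = 31.1661; b·c/n = 18·69/283 = 4.3887
Stratum 2 (40–59): n = 641; a·d/n = 65·349/641 = 35.3900; b·c/n = 206·21/641 = 6.7488
Stratum 3 (≥ 60): n = 535; a·d/n = 46·312/535 = 26.8262; b·c/n = 139·38/535 = 9.8729
OR_MH = (31.1661 + 35.3900 + 26.8262) / (4.3887 + 6.7488 + 9.8729) = 93.3823 / 21.0104 = 4.44457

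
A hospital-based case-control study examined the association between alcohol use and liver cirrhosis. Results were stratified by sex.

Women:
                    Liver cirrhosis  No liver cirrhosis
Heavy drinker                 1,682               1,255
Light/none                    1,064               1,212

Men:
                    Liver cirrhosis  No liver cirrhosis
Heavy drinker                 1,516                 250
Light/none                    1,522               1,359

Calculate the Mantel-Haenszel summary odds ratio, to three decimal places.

2.468

OR_MH = Σ(aᵢdᵢ/nᵢ) / Σ(bᵢcᵢ/nᵢ), where nᵢ is the stratum total.
Stratum 1 (Women): n = 5213; a·d/n = 1682·1212/5213 = 391.0577; b·c/n = 1255·1064/5213 = 256.1519
Stratum 2 (Men): n = 4647; a·d/n = 1516·1359/4647 = 443.3493; b·c/n = 250·1522/4647 = 81.8808
OR_MH = (391.0577 + 443.3493) / (256.1519 + 81.8808) = 834.4070 / 338.0327 = 2.46842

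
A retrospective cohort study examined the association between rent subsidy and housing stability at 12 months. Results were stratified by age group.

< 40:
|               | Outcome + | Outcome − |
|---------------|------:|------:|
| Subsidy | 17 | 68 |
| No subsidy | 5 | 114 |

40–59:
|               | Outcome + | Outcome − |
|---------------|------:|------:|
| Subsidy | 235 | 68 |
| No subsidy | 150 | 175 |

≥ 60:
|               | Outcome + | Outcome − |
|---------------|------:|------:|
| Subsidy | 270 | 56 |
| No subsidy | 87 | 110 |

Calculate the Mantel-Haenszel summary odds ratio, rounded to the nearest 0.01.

4.84

OR_MH = Σ(aᵢdᵢ/nᵢ) / Σ(bᵢcᵢ/nᵢ), where nᵢ is the stratum total.
Stratum 1 (< 40): n = 204; a·d/n = 17·114/204 = 9.5000; b·c/n = 68·5/204 = 1.6667
Stratum 2 (40–59): n = 628; a·d/n = 235·175/628 = 65.4857; b·c/n = 68·150/628 = 16.2420
Stratum 3 (≥ 60): n = 523; a·d/n = 270·110/523 = 56.7878; b·c/n = 56·87/523 = 9.3155
OR_MH = (9.5000 + 65.4857 + 56.7878) / (1.6667 + 16.2420 + 9.3155) = 131.7734 / 27.2242 = 4.84031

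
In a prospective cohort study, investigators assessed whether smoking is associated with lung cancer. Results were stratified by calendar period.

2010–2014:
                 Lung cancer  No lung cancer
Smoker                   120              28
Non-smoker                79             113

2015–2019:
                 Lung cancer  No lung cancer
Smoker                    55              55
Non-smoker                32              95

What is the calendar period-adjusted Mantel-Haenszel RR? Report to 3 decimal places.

RR_MH = Σ(aᵢ·n₀ᵢ/nᵢ) / Σ(cᵢ·n₁ᵢ/nᵢ), with n₁ᵢ = aᵢ+bᵢ (exposed), n₀ᵢ = cᵢ+dᵢ (unexposed), nᵢ = n₁ᵢ+n₀ᵢ.
Stratum 1 (2010–2014): n₁ = 148, n₀ = 192, n = 340; a·n₀/n = 120·192/340 = 67.7647; c·n₁/n = 79·148/340 = 34.3882
Stratum 2 (2015–2019): n₁ = 110, n₀ = 127, n = 237; a·n₀/n = 55·127/237 = 29.4726; c·n₁/n = 32·110/237 = 14.8523
RR_MH = (67.7647 + 29.4726) / (34.3882 + 14.8523) = 97.2373 / 49.2406 = 1.97474

1.975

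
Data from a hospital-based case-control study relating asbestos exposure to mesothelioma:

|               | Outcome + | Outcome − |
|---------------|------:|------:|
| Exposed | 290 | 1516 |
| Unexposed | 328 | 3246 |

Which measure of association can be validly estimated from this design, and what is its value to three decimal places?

Cells: a = 290, b = 1516, c = 328, d = 3246.
This is a hospital-based case-control study: participants were sampled on outcome status, so risks in the source population cannot be estimated directly — relative risk is not valid here. The odds ratio is the appropriate measure.
OR = (a·d)/(b·c) = (290 × 3246) / (1516 × 328) = 941340 / 497248 = 1.89310

1.893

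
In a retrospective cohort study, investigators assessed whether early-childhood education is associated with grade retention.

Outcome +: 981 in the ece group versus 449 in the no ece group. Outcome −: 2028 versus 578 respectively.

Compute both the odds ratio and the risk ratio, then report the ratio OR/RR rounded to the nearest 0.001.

From the description: a = 981, b = 2028, c = 449, d = 578.
OR = (981·578)/(2028·449) = 567018/910572 = 0.62271
Risk in exposed = 981/3009 = 0.32602; risk in unexposed = 449/1027 = 0.43720; RR = 0.74571
OR/RR = 0.62271 / 0.74571 = 0.83505
The outcome is not rare, so the OR lies further from 1 than the RR.

0.835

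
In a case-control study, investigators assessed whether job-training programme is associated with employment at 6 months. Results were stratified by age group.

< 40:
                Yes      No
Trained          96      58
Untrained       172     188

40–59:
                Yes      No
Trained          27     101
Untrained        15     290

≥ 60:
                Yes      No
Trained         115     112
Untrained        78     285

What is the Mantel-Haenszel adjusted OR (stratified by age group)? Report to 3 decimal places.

OR_MH = Σ(aᵢdᵢ/nᵢ) / Σ(bᵢcᵢ/nᵢ), where nᵢ is the stratum total.
Stratum 1 (< 40): n = 514; a·d/n = 96·188/514 = 35.1128; b·c/n = 58·172/514 = 19.4086
Stratum 2 (40–59): n = 433; a·d/n = 27·290/433 = 18.0831; b·c/n = 101·15/433 = 3.4988
Stratum 3 (≥ 60): n = 590; a·d/n = 115·285/590 = 55.5508; b·c/n = 112·78/590 = 14.8068
OR_MH = (35.1128 + 18.0831 + 55.5508) / (19.4086 + 3.4988 + 14.8068) = 108.7468 / 37.7142 = 2.88345

2.883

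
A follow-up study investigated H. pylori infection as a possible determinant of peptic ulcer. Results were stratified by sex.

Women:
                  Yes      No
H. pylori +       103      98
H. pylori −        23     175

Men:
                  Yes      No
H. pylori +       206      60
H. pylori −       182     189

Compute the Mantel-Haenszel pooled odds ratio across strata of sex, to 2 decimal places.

OR_MH = Σ(aᵢdᵢ/nᵢ) / Σ(bᵢcᵢ/nᵢ), where nᵢ is the stratum total.
Stratum 1 (Women): n = 399; a·d/n = 103·175/399 = 45.1754; b·c/n = 98·23/399 = 5.6491
Stratum 2 (Men): n = 637; a·d/n = 206·189/637 = 61.1209; b·c/n = 60·182/637 = 17.1429
OR_MH = (45.1754 + 61.1209) / (5.6491 + 17.1429) = 106.2963 / 22.7920 = 4.66376

4.66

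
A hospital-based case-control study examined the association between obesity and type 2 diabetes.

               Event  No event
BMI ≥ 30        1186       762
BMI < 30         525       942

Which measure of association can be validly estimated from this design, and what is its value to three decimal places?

Cells: a = 1186, b = 762, c = 525, d = 942.
This is a hospital-based case-control study: participants were sampled on outcome status, so risks in the source population cannot be estimated directly — relative risk is not valid here. The odds ratio is the appropriate measure.
OR = (a·d)/(b·c) = (1186 × 942) / (762 × 525) = 1117212 / 400050 = 2.79268

2.793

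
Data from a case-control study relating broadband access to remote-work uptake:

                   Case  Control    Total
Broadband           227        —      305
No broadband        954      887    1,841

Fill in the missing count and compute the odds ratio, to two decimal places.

The missing cell is in the exposed row: 305 − 227 = 78.
So a = 227, b = 78, c = 954, d = 887.
OR = (a·d)/(b·c) = (227 × 887) / (78 × 954) = 201349 / 74412 = 2.70587

2.71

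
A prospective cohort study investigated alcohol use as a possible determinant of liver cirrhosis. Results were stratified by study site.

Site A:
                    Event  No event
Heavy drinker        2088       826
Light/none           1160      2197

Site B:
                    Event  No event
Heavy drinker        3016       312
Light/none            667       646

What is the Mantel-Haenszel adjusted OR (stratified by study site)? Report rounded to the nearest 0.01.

OR_MH = Σ(aᵢdᵢ/nᵢ) / Σ(bᵢcᵢ/nᵢ), where nᵢ is the stratum total.
Stratum 1 (Site A): n = 6271; a·d/n = 2088·2197/6271 = 731.5159; b·c/n = 826·1160/6271 = 152.7922
Stratum 2 (Site B): n = 4641; a·d/n = 3016·646/4641 = 419.8095; b·c/n = 312·667/4641 = 44.8403
OR_MH = (731.5159 + 419.8095) / (152.7922 + 44.8403) = 1151.3254 / 197.6326 = 5.82559

5.83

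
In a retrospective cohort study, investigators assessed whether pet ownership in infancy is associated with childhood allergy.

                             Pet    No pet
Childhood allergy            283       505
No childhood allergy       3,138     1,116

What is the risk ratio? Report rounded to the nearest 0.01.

Reading the table with exposure as columns: a = 283 (Pet, case), b = 3138 (Pet, non-case), c = 505 (No pet, case), d = 1116.
Risk in exposed = 283/3421 = 0.08272; risk in unexposed = 505/1621 = 0.31154.
RR = 0.08272 / 0.31154 = 0.26554
The risk is 73% lower among the exposed than among the unexposed.

0.27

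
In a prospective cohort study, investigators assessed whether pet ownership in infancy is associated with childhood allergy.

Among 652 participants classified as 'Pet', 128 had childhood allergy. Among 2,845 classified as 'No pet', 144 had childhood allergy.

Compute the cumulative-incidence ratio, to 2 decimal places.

3.88

From the description: a = 128, b = 524, c = 144, d = 2701.
Risk in exposed = 128/652 = 0.19632; risk in unexposed = 144/2845 = 0.05062.
RR = 0.19632 / 0.05062 = 3.87866
The risk among the exposed is 3.88 times that among the unexposed.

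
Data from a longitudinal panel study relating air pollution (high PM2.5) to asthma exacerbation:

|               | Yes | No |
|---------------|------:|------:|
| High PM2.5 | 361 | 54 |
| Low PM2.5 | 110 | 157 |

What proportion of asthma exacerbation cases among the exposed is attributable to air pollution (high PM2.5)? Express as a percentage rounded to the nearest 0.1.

Cells: a = 361, b = 54, c = 110, d = 157.
Risk in exposed = 361/415 = 0.86988; risk in unexposed = 110/267 = 0.41199.
RR = 0.86988/0.41199 = 2.11143
AR% = (RR − 1)/RR × 100 = (2.11143 − 1)/2.11143 × 100 = 52.6388%

52.6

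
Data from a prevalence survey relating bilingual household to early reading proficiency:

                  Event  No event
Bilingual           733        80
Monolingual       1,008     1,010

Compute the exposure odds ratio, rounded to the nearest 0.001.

9.181

Cells: a = 733, b = 80, c = 1008, d = 1010.
OR = (a·d)/(b·c) = (733 × 1010) / (80 × 1008) = 740330 / 80640 = 9.18068
The odds of early reading proficiency are about 9.18 times as high in the bilingual group.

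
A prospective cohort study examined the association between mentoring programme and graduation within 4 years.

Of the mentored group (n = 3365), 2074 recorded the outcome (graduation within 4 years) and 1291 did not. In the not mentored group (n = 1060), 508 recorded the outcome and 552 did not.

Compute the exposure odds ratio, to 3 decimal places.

1.746

From the description: a = 2074, b = 1291, c = 508, d = 552.
OR = (a·d)/(b·c) = (2074 × 552) / (1291 × 508) = 1144848 / 655828 = 1.74565
The odds of graduation within 4 years are about 1.75 times as high in the mentored group.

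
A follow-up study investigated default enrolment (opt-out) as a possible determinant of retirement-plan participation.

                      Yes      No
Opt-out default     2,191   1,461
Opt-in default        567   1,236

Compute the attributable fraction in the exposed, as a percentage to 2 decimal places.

47.58

Cells: a = 2191, b = 1461, c = 567, d = 1236.
Risk in exposed = 2191/3652 = 0.59995; risk in unexposed = 567/1803 = 0.31448.
RR = 0.59995/0.31448 = 1.90776
AR% = (RR − 1)/RR × 100 = (1.90776 − 1)/1.90776 × 100 = 47.5826%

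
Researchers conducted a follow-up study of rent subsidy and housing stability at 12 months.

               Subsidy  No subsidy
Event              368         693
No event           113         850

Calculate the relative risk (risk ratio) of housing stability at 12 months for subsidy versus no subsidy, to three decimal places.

1.703

Reading the table with exposure as columns: a = 368 (Subsidy, case), b = 113 (Subsidy, non-case), c = 693 (No subsidy, case), d = 850.
Risk in exposed = 368/481 = 0.76507; risk in unexposed = 693/1543 = 0.44913.
RR = 0.76507 / 0.44913 = 1.70347
The risk among the exposed is 1.70 times that among the unexposed.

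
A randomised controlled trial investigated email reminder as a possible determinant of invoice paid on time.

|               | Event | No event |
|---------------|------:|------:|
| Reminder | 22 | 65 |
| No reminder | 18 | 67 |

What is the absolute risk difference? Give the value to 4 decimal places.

0.0411

Cells: a = 22, b = 65, c = 18, d = 67.
Risk in exposed = 22/87 = 0.252874; risk in unexposed = 18/85 = 0.211765.
Risk difference = 0.252874 − 0.211765 = 0.041109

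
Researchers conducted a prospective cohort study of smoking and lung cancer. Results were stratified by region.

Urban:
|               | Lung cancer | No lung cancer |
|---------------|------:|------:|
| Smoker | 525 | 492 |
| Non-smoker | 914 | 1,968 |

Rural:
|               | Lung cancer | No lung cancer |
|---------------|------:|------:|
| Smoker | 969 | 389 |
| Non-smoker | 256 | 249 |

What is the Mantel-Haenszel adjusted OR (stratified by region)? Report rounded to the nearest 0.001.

2.337

OR_MH = Σ(aᵢdᵢ/nᵢ) / Σ(bᵢcᵢ/nᵢ), where nᵢ is the stratum total.
Stratum 1 (Urban): n = 3899; a·d/n = 525·1968/3899 = 264.9910; b·c/n = 492·914/3899 = 115.3342
Stratum 2 (Rural): n = 1863; a·d/n = 969·249/1863 = 129.5121; b·c/n = 389·256/1863 = 53.4536
OR_MH = (264.9910 + 129.5121) / (115.3342 + 53.4536) = 394.5031 / 168.7878 = 2.33727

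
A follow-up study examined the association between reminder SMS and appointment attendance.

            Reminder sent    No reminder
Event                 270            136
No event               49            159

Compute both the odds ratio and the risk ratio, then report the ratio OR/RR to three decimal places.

Reading the table with exposure as columns: a = 270 (Reminder sent, case), b = 49 (Reminder sent, non-case), c = 136 (No reminder, case), d = 159.
OR = (270·159)/(49·136) = 42930/6664 = 6.44208
Risk in exposed = 270/319 = 0.84639; risk in unexposed = 136/295 = 0.46102; RR = 1.83593
OR/RR = 6.44208 / 1.83593 = 3.50889
The outcome is not rare, so the OR lies further from 1 than the RR.

3.509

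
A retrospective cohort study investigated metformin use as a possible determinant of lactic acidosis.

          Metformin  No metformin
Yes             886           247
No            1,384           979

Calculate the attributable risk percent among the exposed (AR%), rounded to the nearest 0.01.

48.38

Reading the table with exposure as columns: a = 886 (Metformin, case), b = 1384 (Metformin, non-case), c = 247 (No metformin, case), d = 979.
Risk in exposed = 886/2270 = 0.39031; risk in unexposed = 247/1226 = 0.20147.
RR = 0.39031/0.20147 = 1.93732
AR% = (RR − 1)/RR × 100 = (1.93732 − 1)/1.93732 × 100 = 48.3823%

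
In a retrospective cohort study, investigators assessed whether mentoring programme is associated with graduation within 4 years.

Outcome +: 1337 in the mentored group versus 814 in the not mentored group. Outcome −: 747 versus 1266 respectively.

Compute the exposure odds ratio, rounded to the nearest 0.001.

2.784

From the description: a = 1337, b = 747, c = 814, d = 1266.
OR = (a·d)/(b·c) = (1337 × 1266) / (747 × 814) = 1692642 / 608058 = 2.78369
The odds of graduation within 4 years are about 2.78 times as high in the mentored group.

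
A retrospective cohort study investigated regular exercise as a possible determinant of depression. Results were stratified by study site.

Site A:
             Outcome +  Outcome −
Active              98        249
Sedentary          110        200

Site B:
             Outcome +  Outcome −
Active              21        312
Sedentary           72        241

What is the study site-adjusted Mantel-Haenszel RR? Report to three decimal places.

RR_MH = Σ(aᵢ·n₀ᵢ/nᵢ) / Σ(cᵢ·n₁ᵢ/nᵢ), with n₁ᵢ = aᵢ+bᵢ (exposed), n₀ᵢ = cᵢ+dᵢ (unexposed), nᵢ = n₁ᵢ+n₀ᵢ.
Stratum 1 (Site A): n₁ = 347, n₀ = 310, n = 657; a·n₀/n = 98·310/657 = 46.2405; c·n₁/n = 110·347/657 = 58.0974
Stratum 2 (Site B): n₁ = 333, n₀ = 313, n = 646; a·n₀/n = 21·313/646 = 10.1749; c·n₁/n = 72·333/646 = 37.1146
RR_MH = (46.2405 + 10.1749) / (58.0974 + 37.1146) = 56.4154 / 95.2120 = 0.59252

0.593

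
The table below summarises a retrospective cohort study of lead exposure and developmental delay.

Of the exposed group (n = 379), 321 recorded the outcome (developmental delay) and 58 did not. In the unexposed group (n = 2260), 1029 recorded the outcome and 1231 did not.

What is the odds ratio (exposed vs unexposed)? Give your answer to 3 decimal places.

6.621

From the description: a = 321, b = 58, c = 1029, d = 1231.
OR = (a·d)/(b·c) = (321 × 1231) / (58 × 1029) = 395151 / 59682 = 6.62094
The odds of developmental delay are about 6.62 times as high in the exposed group.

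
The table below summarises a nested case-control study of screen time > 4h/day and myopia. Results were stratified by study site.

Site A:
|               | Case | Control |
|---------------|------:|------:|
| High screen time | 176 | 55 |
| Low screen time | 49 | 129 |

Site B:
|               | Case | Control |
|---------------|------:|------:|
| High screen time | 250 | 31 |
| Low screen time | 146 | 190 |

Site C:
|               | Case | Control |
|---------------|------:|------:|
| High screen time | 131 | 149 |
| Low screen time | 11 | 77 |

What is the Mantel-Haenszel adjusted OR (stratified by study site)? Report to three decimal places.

8.701

OR_MH = Σ(aᵢdᵢ/nᵢ) / Σ(bᵢcᵢ/nᵢ), where nᵢ is the stratum total.
Stratum 1 (Site A): n = 409; a·d/n = 176·129/409 = 55.5110; b·c/n = 55·49/409 = 6.5892
Stratum 2 (Site B): n = 617; a·d/n = 250·190/617 = 76.9854; b·c/n = 31·146/617 = 7.3355
Stratum 3 (Site C): n = 368; a·d/n = 131·77/368 = 27.4103; b·c/n = 149·11/368 = 4.4538
OR_MH = (55.5110 + 76.9854 + 27.4103) / (6.5892 + 7.3355 + 4.4538) = 159.9067 / 18.3785 = 8.70073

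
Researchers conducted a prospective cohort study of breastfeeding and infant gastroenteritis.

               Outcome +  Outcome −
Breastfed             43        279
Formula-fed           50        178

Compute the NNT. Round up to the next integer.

Risk in treated group = 43/322 = 0.13354; risk in control = 50/228 = 0.21930.
Absolute risk reduction = 0.21930 − 0.13354 = 0.08576
NNT = 1 / ARR = 1 / 0.08576 = 11.661 → round up → 12

12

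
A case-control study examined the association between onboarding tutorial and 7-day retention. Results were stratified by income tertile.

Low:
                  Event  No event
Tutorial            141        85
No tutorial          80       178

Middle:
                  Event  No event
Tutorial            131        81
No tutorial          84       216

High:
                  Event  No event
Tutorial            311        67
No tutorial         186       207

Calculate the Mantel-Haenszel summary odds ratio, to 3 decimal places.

4.382

OR_MH = Σ(aᵢdᵢ/nᵢ) / Σ(bᵢcᵢ/nᵢ), where nᵢ is the stratum total.
Stratum 1 (Low): n = 484; a·d/n = 141·178/484 = 51.8554; b·c/n = 85·80/484 = 14.0496
Stratum 2 (Middle): n = 512; a·d/n = 131·216/512 = 55.2656; b·c/n = 81·84/512 = 13.2891
Stratum 3 (High): n = 771; a·d/n = 311·207/771 = 83.4981; b·c/n = 67·186/771 = 16.1634
OR_MH = (51.8554 + 55.2656 + 83.4981) / (14.0496 + 13.2891 + 16.1634) = 190.6191 / 43.5021 = 4.38184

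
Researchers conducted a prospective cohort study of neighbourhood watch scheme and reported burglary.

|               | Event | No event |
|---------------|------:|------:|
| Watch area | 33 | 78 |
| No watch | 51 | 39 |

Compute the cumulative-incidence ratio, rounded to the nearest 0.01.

0.52

Cells: a = 33, b = 78, c = 51, d = 39.
Risk in exposed = 33/111 = 0.29730; risk in unexposed = 51/90 = 0.56667.
RR = 0.29730 / 0.56667 = 0.52464
The risk is 48% lower among the exposed than among the unexposed.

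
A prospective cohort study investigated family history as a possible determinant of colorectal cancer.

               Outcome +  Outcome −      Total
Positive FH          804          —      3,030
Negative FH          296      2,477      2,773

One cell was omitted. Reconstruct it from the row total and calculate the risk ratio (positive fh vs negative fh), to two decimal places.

The missing cell is in the exposed row: 3030 − 804 = 2226.
So a = 804, b = 2226, c = 296, d = 2477.
RR = [a/(a+b)] / [c/(c+d)] = (804/3030) / (296/2773) = 0.26535/0.10674 = 2.48583

2.49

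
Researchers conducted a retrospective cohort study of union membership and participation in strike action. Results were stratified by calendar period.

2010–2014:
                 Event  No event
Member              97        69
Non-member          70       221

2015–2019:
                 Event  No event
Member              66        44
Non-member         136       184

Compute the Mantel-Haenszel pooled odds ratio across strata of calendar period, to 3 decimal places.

3.069

OR_MH = Σ(aᵢdᵢ/nᵢ) / Σ(bᵢcᵢ/nᵢ), where nᵢ is the stratum total.
Stratum 1 (2010–2014): n = 457; a·d/n = 97·221/457 = 46.9081; b·c/n = 69·70/457 = 10.5689
Stratum 2 (2015–2019): n = 430; a·d/n = 66·184/430 = 28.2419; b·c/n = 44·136/430 = 13.9163
OR_MH = (46.9081 + 28.2419) / (10.5689 + 13.9163) = 75.1500 / 24.4852 = 3.06920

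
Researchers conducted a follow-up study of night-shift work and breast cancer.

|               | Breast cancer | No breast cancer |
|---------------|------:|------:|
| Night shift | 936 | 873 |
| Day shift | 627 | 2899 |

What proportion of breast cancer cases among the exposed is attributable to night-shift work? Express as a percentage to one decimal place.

Cells: a = 936, b = 873, c = 627, d = 2899.
Risk in exposed = 936/1809 = 0.51741; risk in unexposed = 627/3526 = 0.17782.
RR = 0.51741/0.17782 = 2.90973
AR% = (RR − 1)/RR × 100 = (2.90973 − 1)/2.90973 × 100 = 65.6325%

65.6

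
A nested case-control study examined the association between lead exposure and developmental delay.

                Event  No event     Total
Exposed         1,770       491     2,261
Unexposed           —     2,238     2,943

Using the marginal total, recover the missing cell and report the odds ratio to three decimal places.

11.444

The missing cell is in the unexposed row: 2943 − 2238 = 705.
So a = 1770, b = 491, c = 705, d = 2238.
OR = (a·d)/(b·c) = (1770 × 2238) / (491 × 705) = 3961260 / 346155 = 11.44360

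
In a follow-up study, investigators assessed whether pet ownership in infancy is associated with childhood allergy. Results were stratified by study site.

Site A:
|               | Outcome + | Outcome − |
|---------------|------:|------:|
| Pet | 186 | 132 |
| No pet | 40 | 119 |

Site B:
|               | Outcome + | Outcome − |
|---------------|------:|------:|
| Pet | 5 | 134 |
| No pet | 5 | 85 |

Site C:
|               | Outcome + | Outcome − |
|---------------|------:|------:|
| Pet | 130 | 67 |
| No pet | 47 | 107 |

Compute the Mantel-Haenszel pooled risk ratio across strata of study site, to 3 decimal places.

2.158

RR_MH = Σ(aᵢ·n₀ᵢ/nᵢ) / Σ(cᵢ·n₁ᵢ/nᵢ), with n₁ᵢ = aᵢ+bᵢ (exposed), n₀ᵢ = cᵢ+dᵢ (unexposed), nᵢ = n₁ᵢ+n₀ᵢ.
Stratum 1 (Site A): n₁ = 318, n₀ = 159, n = 477; a·n₀/n = 186·159/477 = 62.0000; c·n₁/n = 40·318/477 = 26.6667
Stratum 2 (Site B): n₁ = 139, n₀ = 90, n = 229; a·n₀/n = 5·90/229 = 1.9651; c·n₁/n = 5·139/229 = 3.0349
Stratum 3 (Site C): n₁ = 197, n₀ = 154, n = 351; a·n₀/n = 130·154/351 = 57.0370; c·n₁/n = 47·197/351 = 26.3789
RR_MH = (62.0000 + 1.9651 + 57.0370) / (26.6667 + 3.0349 + 26.3789) = 121.0021 / 56.0805 = 2.15765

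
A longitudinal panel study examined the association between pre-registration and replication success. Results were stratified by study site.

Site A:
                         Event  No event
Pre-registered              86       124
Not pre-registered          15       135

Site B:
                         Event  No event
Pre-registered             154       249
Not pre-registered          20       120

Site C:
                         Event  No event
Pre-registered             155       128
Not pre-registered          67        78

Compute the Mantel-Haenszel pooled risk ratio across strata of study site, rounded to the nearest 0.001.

RR_MH = Σ(aᵢ·n₀ᵢ/nᵢ) / Σ(cᵢ·n₁ᵢ/nᵢ), with n₁ᵢ = aᵢ+bᵢ (exposed), n₀ᵢ = cᵢ+dᵢ (unexposed), nᵢ = n₁ᵢ+n₀ᵢ.
Stratum 1 (Site A): n₁ = 210, n₀ = 150, n = 360; a·n₀/n = 86·150/360 = 35.8333; c·n₁/n = 15·210/360 = 8.7500
Stratum 2 (Site B): n₁ = 403, n₀ = 140, n = 543; a·n₀/n = 154·140/543 = 39.7053; c·n₁/n = 20·403/543 = 14.8435
Stratum 3 (Site C): n₁ = 283, n₀ = 145, n = 428; a·n₀/n = 155·145/428 = 52.5117; c·n₁/n = 67·283/428 = 44.3014
RR_MH = (35.8333 + 39.7053 + 52.5117) / (8.7500 + 14.8435 + 44.3014) = 128.0504 / 67.8949 = 1.88601

1.886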